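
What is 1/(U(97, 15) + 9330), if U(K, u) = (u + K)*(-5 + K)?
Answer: 1/19634 ≈ 5.0932e-5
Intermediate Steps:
U(K, u) = (-5 + K)*(K + u) (U(K, u) = (K + u)*(-5 + K) = (-5 + K)*(K + u))
1/(U(97, 15) + 9330) = 1/((97² - 5*97 - 5*15 + 97*15) + 9330) = 1/((9409 - 485 - 75 + 1455) + 9330) = 1/(10304 + 9330) = 1/19634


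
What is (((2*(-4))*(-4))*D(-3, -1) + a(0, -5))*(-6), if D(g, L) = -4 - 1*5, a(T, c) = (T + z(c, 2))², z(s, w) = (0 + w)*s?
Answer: 1128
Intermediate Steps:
z(s, w) = s*w (z(s, w) = w*s = s*w)
a(T, c) = (T + 2*c)² (a(T, c) = (T + c*2)² = (T + 2*c)²)
D(g, L) = -9 (D(g, L) = -4 - 5 = -9)
(((2*(-4))*(-4))*D(-3, -1) + a(0, -5))*(-6) = (((2*(-4))*(-4))*(-9) + (0 + 2*(-5))²)*(-6) = (-8*(-4)*(-9) + (0 - 10)²)*(-6) = (32*(-9) + (-10)²)*(-6) = (-288 + 100)*(-6) = -188*(-6) = 1128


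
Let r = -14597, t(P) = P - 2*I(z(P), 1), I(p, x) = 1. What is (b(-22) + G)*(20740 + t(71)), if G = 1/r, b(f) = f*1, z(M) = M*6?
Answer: -6682498215/14597 ≈ -4.5780e+5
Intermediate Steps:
z(M) = 6*M
t(P) = -2 + P (t(P) = P - 2*1 = P - 2 = -2 + P)
b(f) = f
G = -1/14597 (G = 1/(-14597) = -1/14597 ≈ -6.8507e-5)
(b(-22) + G)*(20740 + t(71)) = (-22 - 1/14597)*(20740 + (-2 + 71)) = -321135*(20740 + 69)/14597 = -321135/14597*20809 = -6682498215/14597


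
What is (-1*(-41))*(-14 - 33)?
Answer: -1927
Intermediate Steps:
(-1*(-41))*(-14 - 33) = 41*(-47) = -1927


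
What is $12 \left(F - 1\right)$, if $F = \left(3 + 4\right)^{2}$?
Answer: $576$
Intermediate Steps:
$F = 49$ ($F = 7^{2} = 49$)
$12 \left(F - 1\right) = 12 \left(49 - 1\right) = 12 \cdot 48 = 576$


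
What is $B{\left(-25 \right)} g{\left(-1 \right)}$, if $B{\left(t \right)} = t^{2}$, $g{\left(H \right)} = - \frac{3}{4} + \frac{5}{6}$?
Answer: $\frac{625}{12} \approx 52.083$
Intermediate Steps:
$g{\left(H \right)} = \frac{1}{12}$ ($g{\left(H \right)} = \left(-3\right) \frac{1}{4} + 5 \cdot \frac{1}{6} = - \frac{3}{4} + \frac{5}{6} = \frac{1}{12}$)
$B{\left(-25 \right)} g{\left(-1 \right)} = \left(-25\right)^{2} \cdot \frac{1}{12} = 625 \cdot \frac{1}{12} = \frac{625}{12}$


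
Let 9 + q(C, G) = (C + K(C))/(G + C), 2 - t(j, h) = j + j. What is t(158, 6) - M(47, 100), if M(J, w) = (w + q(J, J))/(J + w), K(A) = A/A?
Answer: -2173727/6909 ≈ -314.62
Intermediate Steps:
t(j, h) = 2 - 2*j (t(j, h) = 2 - (j + j) = 2 - 2*j)
K(A) = 1
q(C, G) = -9 + (1 + C)/(C + G) (q(C, G) = -9 + (C + 1)/(G + C) = -9 + (1 + C)/(C + G))
M(J, w) = (w + (1 - 17*J)/(2*J))/(J + w) (M(J, w) = (w + (1 - 9*J - 8*J)/(J + J))/(J + w) = (w + (1 - 17*J)/((2*J)))/(J + w) = (w + (1/(2*J))*(1 - 17*J))/(J + w) = (w + (1 - 17*J)/(2*J))/(J + w))
t(158, 6) - M(47, 100) = (2 - 2*158) - (1 - 17*47 + 2*47*100)/(2*47*(47 + 100)) = (2 - 316) - (1 - 799 + 9400)/(2*47*147) = -314 - 8602/(2*47*147) = -314 - 1*4301/6909 = -314 - 4301/6909 = -2173727/6909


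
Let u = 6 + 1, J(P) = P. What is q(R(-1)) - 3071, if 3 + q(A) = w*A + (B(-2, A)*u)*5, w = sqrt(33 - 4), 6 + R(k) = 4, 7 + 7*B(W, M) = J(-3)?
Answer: -3124 - 2*sqrt(29) ≈ -3134.8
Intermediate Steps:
B(W, M) = -10/7 (B(W, M) = -1 + (1/7)*(-3) = -1 - 3/7 = -10/7)
R(k) = -2 (R(k) = -6 + 4 = -2)
w = sqrt(29) ≈ 5.3852
u = 7
q(A) = -53 + A*sqrt(29) (q(A) = -3 + (sqrt(29)*A - 10/7*7*5) = -3 + (A*sqrt(29) - 10*5) = -3 + (A*sqrt(29) - 50) = -3 + (-50 + A*sqrt(29)) = -53 + A*sqrt(29))
q(R(-1)) - 3071 = (-53 - 2*sqrt(29)) - 3071 = -3124 - 2*sqrt(29)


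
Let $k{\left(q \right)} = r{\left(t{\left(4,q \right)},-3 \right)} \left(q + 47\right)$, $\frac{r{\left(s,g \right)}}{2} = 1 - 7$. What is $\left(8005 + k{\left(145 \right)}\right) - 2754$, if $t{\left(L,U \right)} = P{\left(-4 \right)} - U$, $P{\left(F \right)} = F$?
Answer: $2947$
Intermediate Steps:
$t{\left(L,U \right)} = -4 - U$
$r{\left(s,g \right)} = -12$ ($r{\left(s,g \right)} = 2 \left(1 - 7\right) = 2 \left(-6\right) = -12$)
$k{\left(q \right)} = -564 - 12 q$ ($k{\left(q \right)} = - 12 \left(q + 47\right) = - 12 \left(47 + q\right) = -564 - 12 q$)
$\left(8005 + k{\left(145 \right)}\right) - 2754 = \left(8005 - 2304\right) - 2754 = 5701 - 2754 = 2947$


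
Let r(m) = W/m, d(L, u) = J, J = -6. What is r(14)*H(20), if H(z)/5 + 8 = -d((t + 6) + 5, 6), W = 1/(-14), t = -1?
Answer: 5/98 ≈ 0.051020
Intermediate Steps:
W = -1/14 (W = 1*(-1/14) = -1/14 ≈ -0.071429)
d(L, u) = -6
r(m) = -1/(14*m)
H(z) = -10 (H(z) = -40 + 5*(-1*(-6)) = -40 + 5*6 = -40 + 30 = -10)
r(14)*H(20) = -1/14/14*(-10) = -1/14*1/14*(-10) = -1/196*(-10) = 5/98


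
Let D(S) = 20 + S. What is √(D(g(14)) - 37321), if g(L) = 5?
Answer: 12*I*√259 ≈ 193.12*I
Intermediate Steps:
√(D(g(14)) - 37321) = √((20 + 5) - 37321) = √(25 - 37321) = √(-37296) = 12*I*√259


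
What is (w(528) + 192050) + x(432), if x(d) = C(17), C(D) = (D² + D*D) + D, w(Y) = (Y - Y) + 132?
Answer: 192777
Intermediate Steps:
w(Y) = 132 (w(Y) = 0 + 132 = 132)
C(D) = D + 2*D² (C(D) = (D² + D²) + D = 2*D² + D = D + 2*D²)
x(d) = 595 (x(d) = 17*(1 + 2*17) = 17*(1 + 34) = 17*35 = 595)
(w(528) + 192050) + x(432) = (132 + 192050) + 595 = 192182 + 595 = 192777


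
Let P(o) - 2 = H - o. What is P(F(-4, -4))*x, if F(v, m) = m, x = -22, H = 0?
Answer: -132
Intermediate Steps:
P(o) = 2 - o (P(o) = 2 + (0 - o) = 2 - o)
P(F(-4, -4))*x = (2 - 1*(-4))*(-22) = (2 + 4)*(-22) = 6*(-22) = -132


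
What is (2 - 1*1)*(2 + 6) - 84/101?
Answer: 724/101 ≈ 7.1683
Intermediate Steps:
(2 - 1*1)*(2 + 6) - 84/101 = (2 - 1)*8 - 84*1/101 = 1*8 - 84/101 = 8 - 84/101 = 724/101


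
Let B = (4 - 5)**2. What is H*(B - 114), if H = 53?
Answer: -5989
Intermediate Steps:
B = 1 (B = (-1)**2 = 1)
H*(B - 114) = 53*(1 - 114) = 53*(-113) = -5989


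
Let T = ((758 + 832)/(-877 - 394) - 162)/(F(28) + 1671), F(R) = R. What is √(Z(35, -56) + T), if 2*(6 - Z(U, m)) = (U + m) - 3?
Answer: √83488340666670/2159429 ≈ 4.2313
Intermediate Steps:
Z(U, m) = 15/2 - U/2 - m/2 (Z(U, m) = 6 - ((U + m) - 3)/2 = 6 - (-3 + U + m)/2 = 6 + (3/2 - U/2 - m/2) = 15/2 - U/2 - m/2)
T = -207492/2159429 (T = ((758 + 832)/(-877 - 394) - 162)/(28 + 1671) = (1590/(-1271) - 162)/1699 = (1590*(-1/1271) - 162)*(1/1699) = (-1590/1271 - 162)*(1/1699) = -207492/1271*1/1699 = -207492/2159429 ≈ -0.096087)
√(Z(35, -56) + T) = √((15/2 - ½*35 - ½*(-56)) - 207492/2159429) = √((15/2 - 35/2 + 28) - 207492/2159429) = √(18 - 207492/2159429) = √(38662230/2159429) = √83488340666670/2159429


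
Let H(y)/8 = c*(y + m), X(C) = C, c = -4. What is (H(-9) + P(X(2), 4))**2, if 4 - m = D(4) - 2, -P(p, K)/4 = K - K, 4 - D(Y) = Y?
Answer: 9216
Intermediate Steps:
D(Y) = 4 - Y
P(p, K) = 0 (P(p, K) = -4*(K - K) = -4*0 = 0)
m = 6 (m = 4 - ((4 - 1*4) - 2) = 4 - ((4 - 4) - 2) = 4 - (0 - 2) = 4 - 1*(-2) = 4 + 2 = 6)
H(y) = -192 - 32*y (H(y) = 8*(-4*(y + 6)) = 8*(-4*(6 + y)) = 8*(-24 - 4*y) = -192 - 32*y)
(H(-9) + P(X(2), 4))**2 = ((-192 - 32*(-9)) + 0)**2 = ((-192 + 288) + 0)**2 = (96 + 0)**2 = 96**2 = 9216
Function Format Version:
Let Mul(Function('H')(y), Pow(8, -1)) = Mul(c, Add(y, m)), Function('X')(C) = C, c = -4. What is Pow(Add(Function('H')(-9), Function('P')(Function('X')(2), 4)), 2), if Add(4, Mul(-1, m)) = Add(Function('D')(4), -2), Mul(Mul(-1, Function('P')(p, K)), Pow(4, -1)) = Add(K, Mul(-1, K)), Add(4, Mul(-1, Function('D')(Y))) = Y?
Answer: 9216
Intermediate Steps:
Function('D')(Y) = Add(4, Mul(-1, Y))
Function('P')(p, K) = 0 (Function('P')(p, K) = Mul(-4, Add(K, Mul(-1, K))) = Mul(-4, 0) = 0)
m = 6 (m = Add(4, Mul(-1, Add(Add(4, Mul(-1, 4)), -2))) = Add(4, Mul(-1, Add(Add(4, -4), -2))) = Add(4, Mul(-1, Add(0, -2))) = Add(4, Mul(-1, -2)) = Add(4, 2) = 6)
Function('H')(y) = Add(-192, Mul(-32, y)) (Function('H')(y) = Mul(8, Mul(-4, Add(y, 6))) = Mul(8, Mul(-4, Add(6, y))) = Mul(8, Add(-24, Mul(-4, y))) = Add(-192, Mul(-32, y)))
Pow(Add(Function('H')(-9), Function('P')(Function('X')(2), 4)), 2) = Pow(Add(Add(-192, Mul(-32, -9)), 0), 2) = Pow(Add(Add(-192, 288), 0), 2) = Pow(Add(96, 0), 2) = Pow(96, 2) = 9216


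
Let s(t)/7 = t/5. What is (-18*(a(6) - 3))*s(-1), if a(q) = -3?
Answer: -756/5 ≈ -151.20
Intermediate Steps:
s(t) = 7*t/5 (s(t) = 7*(t/5) = 7*t/5)
(-18*(a(6) - 3))*s(-1) = (-18*(-3 - 3))*((7/5)*(-1)) = -18*(-6)*(-7/5) = 108*(-7/5) = -756/5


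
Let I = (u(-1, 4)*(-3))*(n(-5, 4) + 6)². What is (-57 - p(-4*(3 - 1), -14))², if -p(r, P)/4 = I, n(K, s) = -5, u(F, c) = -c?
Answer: 81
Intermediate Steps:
I = 12 (I = (-1*4*(-3))*(-5 + 6)² = -4*(-3)*1² = 12*1 = 12)
p(r, P) = -48 (p(r, P) = -4*12 = -48)
(-57 - p(-4*(3 - 1), -14))² = (-57 - 1*(-48))² = (-57 + 48)² = (-9)² = 81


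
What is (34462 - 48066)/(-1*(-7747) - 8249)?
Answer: 6802/251 ≈ 27.100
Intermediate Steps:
(34462 - 48066)/(-1*(-7747) - 8249) = -13604/(7747 - 8249) = -13604/(-502) = -13604*(-1/502) = 6802/251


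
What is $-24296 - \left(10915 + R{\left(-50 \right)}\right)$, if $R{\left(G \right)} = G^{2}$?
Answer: $-37711$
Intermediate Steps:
$-24296 - \left(10915 + R{\left(-50 \right)}\right) = -24296 - 13415 = -37711$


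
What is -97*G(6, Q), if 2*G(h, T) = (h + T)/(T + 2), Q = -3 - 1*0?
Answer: 291/2 ≈ 145.50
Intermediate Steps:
Q = -3 (Q = -3 + 0 = -3)
G(h, T) = (T + h)/(2*(2 + T)) (G(h, T) = ((h + T)/(T + 2))/2 = ((T + h)/(2 + T))/2 = (T + h)/(2*(2 + T)))
-97*G(6, Q) = -97*(-3 + 6)/(2*(2 - 3)) = -97*3/(2*(-1)) = -97*(-1)*3/2 = -97*(-3/2) = 291/2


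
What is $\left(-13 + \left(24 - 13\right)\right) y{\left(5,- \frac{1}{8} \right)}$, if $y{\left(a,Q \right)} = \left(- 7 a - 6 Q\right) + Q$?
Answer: $\frac{275}{4} \approx 68.75$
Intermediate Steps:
$y{\left(a,Q \right)} = - 7 a - 5 Q$
$\left(-13 + \left(24 - 13\right)\right) y{\left(5,- \frac{1}{8} \right)} = \left(-13 + \left(24 - 13\right)\right) \left(\left(-7\right) 5 - 5 \left(- \frac{1}{8}\right)\right) = \left(-13 + 11\right) \left(-35 - 5 \left(\left(-1\right) \frac{1}{8}\right)\right) = - 2 \left(-35 - - \frac{5}{8}\right) = - 2 \left(-35 + \frac{5}{8}\right) = \left(-2\right) \left(- \frac{275}{8}\right) = \frac{275}{4}$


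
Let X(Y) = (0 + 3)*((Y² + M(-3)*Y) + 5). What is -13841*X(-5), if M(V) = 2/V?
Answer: -1384100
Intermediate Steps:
X(Y) = 15 - 2*Y + 3*Y² (X(Y) = (0 + 3)*((Y² + (2/(-3))*Y) + 5) = 3*((Y² + (2*(-⅓))*Y) + 5) = 3*((Y² - 2*Y/3) + 5) = 3*(5 + Y² - 2*Y/3) = 15 - 2*Y + 3*Y²)
-13841*X(-5) = -13841*(15 - 2*(-5) + 3*(-5)²) = -13841*(15 + 10 + 3*25) = -13841*(15 + 10 + 75) = -13841*100 = -1384100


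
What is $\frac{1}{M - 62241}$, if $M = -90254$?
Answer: $- \frac{1}{152495} \approx -6.5576 \cdot 10^{-6}$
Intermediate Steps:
$\frac{1}{M - 62241} = \frac{1}{-90254 - 62241} = \frac{1}{-152495} = - \frac{1}{152495}$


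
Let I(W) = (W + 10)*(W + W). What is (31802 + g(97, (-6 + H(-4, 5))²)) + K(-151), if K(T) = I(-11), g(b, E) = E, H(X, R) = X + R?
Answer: 31849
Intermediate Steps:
H(X, R) = R + X
I(W) = 2*W*(10 + W) (I(W) = (10 + W)*(2*W) = 2*W*(10 + W))
K(T) = 22 (K(T) = 2*(-11)*(10 - 11) = 2*(-11)*(-1) = 22)
(31802 + g(97, (-6 + H(-4, 5))²)) + K(-151) = (31802 + (-6 + (5 - 4))²) + 22 = (31802 + (-6 + 1)²) + 22 = (31802 + (-5)²) + 22 = (31802 + 25) + 22 = 31827 + 22 = 31849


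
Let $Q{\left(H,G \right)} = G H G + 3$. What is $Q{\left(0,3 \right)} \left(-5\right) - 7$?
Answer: $-22$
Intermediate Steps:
$Q{\left(H,G \right)} = 3 + H G^{2}$ ($Q{\left(H,G \right)} = H G^{2} + 3 = 3 + H G^{2}$)
$Q{\left(0,3 \right)} \left(-5\right) - 7 = \left(3 + 0 \cdot 3^{2}\right) \left(-5\right) - 7 = \left(3 + 0 \cdot 9\right) \left(-5\right) - 7 = \left(3 + 0\right) \left(-5\right) - 7 = 3 \left(-5\right) - 7 = -15 - 7 = -22$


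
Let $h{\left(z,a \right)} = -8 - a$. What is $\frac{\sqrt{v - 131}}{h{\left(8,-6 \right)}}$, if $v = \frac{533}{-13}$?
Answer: $- i \sqrt{43} \approx - 6.5574 i$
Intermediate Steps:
$v = -41$ ($v = 533 \left(- \frac{1}{13}\right) = -41$)
$\frac{\sqrt{v - 131}}{h{\left(8,-6 \right)}} = \frac{\sqrt{-41 - 131}}{-8 - -6} = \frac{\sqrt{-172}}{-8 + 6} = \frac{2 i \sqrt{43}}{-2} = 2 i \sqrt{43} \left(- \frac{1}{2}\right) = - i \sqrt{43}$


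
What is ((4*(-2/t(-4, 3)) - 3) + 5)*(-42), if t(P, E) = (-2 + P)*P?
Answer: -70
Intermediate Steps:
t(P, E) = P*(-2 + P)
((4*(-2/t(-4, 3)) - 3) + 5)*(-42) = ((4*(-2*(-1/(4*(-2 - 4)))) - 3) + 5)*(-42) = ((4*(-2/((-4*(-6)))) - 3) + 5)*(-42) = ((4*(-2/24) - 3) + 5)*(-42) = ((4*(-2*1/24) - 3) + 5)*(-42) = ((4*(-1/12) - 3) + 5)*(-42) = ((-⅓ - 3) + 5)*(-42) = (-10/3 + 5)*(-42) = (5/3)*(-42) = -70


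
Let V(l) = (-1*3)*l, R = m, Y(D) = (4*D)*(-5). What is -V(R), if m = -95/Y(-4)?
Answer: -57/16 ≈ -3.5625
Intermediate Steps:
Y(D) = -20*D
m = -19/16 (m = -95/((-20*(-4))) = -95/80 = -95*1/80 = -19/16 ≈ -1.1875)
R = -19/16 ≈ -1.1875
V(l) = -3*l
-V(R) = -(-3)*(-19)/16 = -1*57/16 = -57/16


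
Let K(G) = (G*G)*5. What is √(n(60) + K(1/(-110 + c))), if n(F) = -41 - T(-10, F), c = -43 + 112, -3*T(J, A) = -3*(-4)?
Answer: 52*I*√23/41 ≈ 6.0825*I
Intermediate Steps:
T(J, A) = -4 (T(J, A) = -(-1)*(-4) = -⅓*12 = -4)
c = 69
K(G) = 5*G² (K(G) = G²*5 = 5*G²)
n(F) = -37 (n(F) = -41 - 1*(-4) = -41 + 4 = -37)
√(n(60) + K(1/(-110 + c))) = √(-37 + 5*(1/(-110 + 69))²) = √(-37 + 5*(1/(-41))²) = √(-37 + 5*(-1/41)²) = √(-37 + 5*(1/1681)) = √(-37 + 5/1681) = √(-62192/1681) = 52*I*√23/41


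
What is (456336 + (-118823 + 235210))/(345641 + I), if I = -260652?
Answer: 15479/2297 ≈ 6.7388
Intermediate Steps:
(456336 + (-118823 + 235210))/(345641 + I) = (456336 + (-118823 + 235210))/(345641 - 260652) = (456336 + 116387)/84989 = 572723*(1/84989) = 15479/2297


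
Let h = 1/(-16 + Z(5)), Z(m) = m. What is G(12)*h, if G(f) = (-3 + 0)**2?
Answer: -9/11 ≈ -0.81818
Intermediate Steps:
G(f) = 9 (G(f) = (-3)**2 = 9)
h = -1/11 (h = 1/(-16 + 5) = 1/(-11) = -1/11 ≈ -0.090909)
G(12)*h = 9*(-1/11) = -9/11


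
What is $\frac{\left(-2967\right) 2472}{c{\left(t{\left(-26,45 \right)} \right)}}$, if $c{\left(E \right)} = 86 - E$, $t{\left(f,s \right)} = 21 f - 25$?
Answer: $- \frac{814936}{73} \approx -11164.0$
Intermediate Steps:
$t{\left(f,s \right)} = -25 + 21 f$
$\frac{\left(-2967\right) 2472}{c{\left(t{\left(-26,45 \right)} \right)}} = \frac{\left(-2967\right) 2472}{86 - \left(-25 + 21 \left(-26\right)\right)} = - \frac{7334424}{86 - \left(-25 - 546\right)} = - \frac{7334424}{86 - -571} = - \frac{7334424}{86 + 571} = - \frac{7334424}{657} = \left(-7334424\right) \frac{1}{657} = - \frac{814936}{73}$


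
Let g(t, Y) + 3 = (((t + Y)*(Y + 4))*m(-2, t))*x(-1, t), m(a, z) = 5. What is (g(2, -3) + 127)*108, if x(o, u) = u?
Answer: 12312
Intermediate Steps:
g(t, Y) = -3 + 5*t*(4 + Y)*(Y + t) (g(t, Y) = -3 + (((t + Y)*(Y + 4))*5)*t = -3 + (((Y + t)*(4 + Y))*5)*t = -3 + (((4 + Y)*(Y + t))*5)*t = -3 + (5*(4 + Y)*(Y + t))*t = -3 + 5*t*(4 + Y)*(Y + t))
(g(2, -3) + 127)*108 = ((-3 + 20*2**2 + 5*(-3)*2**2 + 5*2*(-3)**2 + 20*(-3)*2) + 127)*108 = ((-3 + 20*4 + 5*(-3)*4 + 5*2*9 - 120) + 127)*108 = ((-3 + 80 - 60 + 90 - 120) + 127)*108 = (-13 + 127)*108 = 114*108 = 12312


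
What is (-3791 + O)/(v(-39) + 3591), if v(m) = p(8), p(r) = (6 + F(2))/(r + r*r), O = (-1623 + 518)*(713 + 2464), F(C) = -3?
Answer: -84345024/86185 ≈ -978.65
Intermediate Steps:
O = -3510585 (O = -1105*3177 = -3510585)
p(r) = 3/(r + r**2) (p(r) = (6 - 3)/(r + r*r) = 3/(r + r**2))
v(m) = 1/24 (v(m) = 3/(8*(1 + 8)) = 3*(1/8)/9 = 3*(1/8)*(1/9) = 1/24)
(-3791 + O)/(v(-39) + 3591) = (-3791 - 3510585)/(1/24 + 3591) = -3514376/86185/24 = -3514376*24/86185 = -84345024/86185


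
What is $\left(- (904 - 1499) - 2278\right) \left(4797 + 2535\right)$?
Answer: $-12339756$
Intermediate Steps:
$\left(- (904 - 1499) - 2278\right) \left(4797 + 2535\right) = \left(- (904 - 1499) - 2278\right) 7332 = \left(\left(-1\right) \left(-595\right) - 2278\right) 7332 = \left(595 - 2278\right) 7332 = \left(-1683\right) 7332 = -12339756$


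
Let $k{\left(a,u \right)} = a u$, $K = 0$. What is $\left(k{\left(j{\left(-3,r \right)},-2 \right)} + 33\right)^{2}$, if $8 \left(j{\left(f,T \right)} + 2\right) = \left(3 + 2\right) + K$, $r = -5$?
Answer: $\frac{20449}{16} \approx 1278.1$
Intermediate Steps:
$j{\left(f,T \right)} = - \frac{11}{8}$ ($j{\left(f,T \right)} = -2 + \frac{\left(3 + 2\right) + 0}{8} = -2 + \frac{5 + 0}{8} = -2 + \frac{1}{8} \cdot 5 = -2 + \frac{5}{8} = - \frac{11}{8}$)
$\left(k{\left(j{\left(-3,r \right)},-2 \right)} + 33\right)^{2} = \left(\left(- \frac{11}{8}\right) \left(-2\right) + 33\right)^{2} = \left(\frac{11}{4} + 33\right)^{2} = \left(\frac{143}{4}\right)^{2} = \frac{20449}{16}$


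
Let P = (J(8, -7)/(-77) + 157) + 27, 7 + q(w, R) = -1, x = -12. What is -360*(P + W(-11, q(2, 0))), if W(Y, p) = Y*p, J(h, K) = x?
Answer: -7544160/77 ≈ -97976.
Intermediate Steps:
q(w, R) = -8 (q(w, R) = -7 - 1 = -8)
J(h, K) = -12
P = 14180/77 (P = (-12/(-77) + 157) + 27 = (-12*(-1/77) + 157) + 27 = (12/77 + 157) + 27 = 12101/77 + 27 = 14180/77 ≈ 184.16)
-360*(P + W(-11, q(2, 0))) = -360*(14180/77 - 11*(-8)) = -360*(14180/77 + 88) = -360*20956/77 = -7544160/77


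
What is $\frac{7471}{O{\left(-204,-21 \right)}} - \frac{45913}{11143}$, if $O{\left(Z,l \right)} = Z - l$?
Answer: $- \frac{91651432}{2039169} \approx -44.945$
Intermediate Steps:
$\frac{7471}{O{\left(-204,-21 \right)}} - \frac{45913}{11143} = \frac{7471}{-204 - -21} - \frac{45913}{11143} = \frac{7471}{-204 + 21} - \frac{45913}{11143} = \frac{7471}{-183} - \frac{45913}{11143} = 7471 \left(- \frac{1}{183}\right) - \frac{45913}{11143} = - \frac{7471}{183} - \frac{45913}{11143} = - \frac{91651432}{2039169}$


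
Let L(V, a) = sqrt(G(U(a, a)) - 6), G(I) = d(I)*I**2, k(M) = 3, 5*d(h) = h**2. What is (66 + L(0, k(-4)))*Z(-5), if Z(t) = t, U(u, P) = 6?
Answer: -330 - sqrt(6330) ≈ -409.56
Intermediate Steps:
d(h) = h**2/5
G(I) = I**4/5 (G(I) = (I**2/5)*I**2 = I**4/5)
L(V, a) = sqrt(6330)/5 (L(V, a) = sqrt((1/5)*6**4 - 6) = sqrt((1/5)*1296 - 6) = sqrt(1296/5 - 6) = sqrt(1266/5) = sqrt(6330)/5)
(66 + L(0, k(-4)))*Z(-5) = (66 + sqrt(6330)/5)*(-5) = -330 - sqrt(6330)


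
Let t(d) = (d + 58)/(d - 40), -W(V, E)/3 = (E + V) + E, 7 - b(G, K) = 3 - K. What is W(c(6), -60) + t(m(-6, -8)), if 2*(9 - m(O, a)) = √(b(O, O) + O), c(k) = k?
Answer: 327271/963 + 98*I*√2/963 ≈ 339.85 + 0.14392*I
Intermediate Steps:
b(G, K) = 4 + K (b(G, K) = 7 - (3 - K) = 7 + (-3 + K) = 4 + K)
m(O, a) = 9 - √(4 + 2*O)/2 (m(O, a) = 9 - √((4 + O) + O)/2 = 9 - √(4 + 2*O)/2)
W(V, E) = -6*E - 3*V (W(V, E) = -3*((E + V) + E) = -3*(V + 2*E) = -6*E - 3*V)
t(d) = (58 + d)/(-40 + d)
W(c(6), -60) + t(m(-6, -8)) = (-6*(-60) - 3*6) + (58 + (9 - √(4 + 2*(-6))/2))/(-40 + (9 - √(4 + 2*(-6))/2)) = (360 - 18) + (58 + (9 - √(4 - 12)/2))/(-40 + (9 - √(4 - 12)/2)) = 342 + (58 + (9 - I*√2))/(-40 + (9 - I*√2)) = 342 + (67 - I*√2)/(-31 - I*√2)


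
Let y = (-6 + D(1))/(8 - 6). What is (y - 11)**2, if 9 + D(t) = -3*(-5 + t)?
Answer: 625/4 ≈ 156.25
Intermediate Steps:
D(t) = 6 - 3*t (D(t) = -9 - 3*(-5 + t) = -9 + (15 - 3*t) = 6 - 3*t)
y = -3/2 (y = (-6 + (6 - 3*1))/(8 - 6) = (-6 + (6 - 3))/2 = (-6 + 3)*(1/2) = -3*1/2 = -3/2 ≈ -1.5000)
(y - 11)**2 = (-3/2 - 11)**2 = (-25/2)**2 = 625/4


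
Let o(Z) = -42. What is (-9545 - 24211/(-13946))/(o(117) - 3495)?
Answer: 44363453/16442334 ≈ 2.6981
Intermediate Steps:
(-9545 - 24211/(-13946))/(o(117) - 3495) = (-9545 - 24211/(-13946))/(-42 - 3495) = (-9545 - 24211*(-1/13946))/(-3537) = (-9545 + 24211/13946)*(-1/3537) = -133090359/13946*(-1/3537) = 44363453/16442334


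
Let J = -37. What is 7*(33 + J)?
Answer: -28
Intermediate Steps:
7*(33 + J) = 7*(33 - 37) = 7*(-4) = -28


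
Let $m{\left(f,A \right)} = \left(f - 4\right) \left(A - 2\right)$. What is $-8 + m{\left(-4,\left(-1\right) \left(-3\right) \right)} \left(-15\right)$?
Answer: $112$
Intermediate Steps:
$m{\left(f,A \right)} = \left(-4 + f\right) \left(-2 + A\right)$
$-8 + m{\left(-4,\left(-1\right) \left(-3\right) \right)} \left(-15\right) = -8 + \left(8 - 4 \left(\left(-1\right) \left(-3\right)\right) - -8 + \left(-1\right) \left(-3\right) \left(-4\right)\right) \left(-15\right) = -8 + \left(8 - 12 + 8 + 3 \left(-4\right)\right) \left(-15\right) = -8 + \left(8 - 12 + 8 - 12\right) \left(-15\right) = -8 - -120 = -8 + 120 = 112$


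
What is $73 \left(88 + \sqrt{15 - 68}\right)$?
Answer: $6424 + 73 i \sqrt{53} \approx 6424.0 + 531.45 i$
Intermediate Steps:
$73 \left(88 + \sqrt{15 - 68}\right) = 73 \left(88 + \sqrt{-53}\right) = 73 \left(88 + i \sqrt{53}\right) = 6424 + 73 i \sqrt{53}$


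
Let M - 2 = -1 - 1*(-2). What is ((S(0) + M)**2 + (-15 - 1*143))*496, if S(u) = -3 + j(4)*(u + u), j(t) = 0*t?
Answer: -78368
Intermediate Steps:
M = 3 (M = 2 + (-1 - 1*(-2)) = 2 + (-1 + 2) = 2 + 1 = 3)
j(t) = 0
S(u) = -3 (S(u) = -3 + 0*(u + u) = -3 + 0*(2*u) = -3 + 0 = -3)
((S(0) + M)**2 + (-15 - 1*143))*496 = ((-3 + 3)**2 + (-15 - 1*143))*496 = (0**2 + (-15 - 143))*496 = (0 - 158)*496 = -158*496 = -78368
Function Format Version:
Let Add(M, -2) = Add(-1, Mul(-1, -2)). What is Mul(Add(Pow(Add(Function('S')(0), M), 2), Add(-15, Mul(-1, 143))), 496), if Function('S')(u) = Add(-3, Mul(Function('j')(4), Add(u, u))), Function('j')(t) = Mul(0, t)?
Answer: -78368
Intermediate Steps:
M = 3 (M = Add(2, Add(-1, Mul(-1, -2))) = Add(2, Add(-1, 2)) = Add(2, 1) = 3)
Function('j')(t) = 0
Function('S')(u) = -3 (Function('S')(u) = Add(-3, Mul(0, Add(u, u))) = Add(-3, Mul(0, Mul(2, u))) = Add(-3, 0) = -3)
Mul(Add(Pow(Add(Function('S')(0), M), 2), Add(-15, Mul(-1, 143))), 496) = Mul(Add(Pow(Add(-3, 3), 2), Add(-15, Mul(-1, 143))), 496) = Mul(Add(Pow(0, 2), Add(-15, -143)), 496) = Mul(Add(0, -158), 496) = Mul(-158, 496) = -78368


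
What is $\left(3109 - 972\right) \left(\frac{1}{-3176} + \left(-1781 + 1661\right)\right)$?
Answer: $- \frac{814455577}{3176} \approx -2.5644 \cdot 10^{5}$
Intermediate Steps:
$\left(3109 - 972\right) \left(\frac{1}{-3176} + \left(-1781 + 1661\right)\right) = 2137 \left(- \frac{1}{3176} - 120\right) = 2137 \left(- \frac{381121}{3176}\right) = - \frac{814455577}{3176}$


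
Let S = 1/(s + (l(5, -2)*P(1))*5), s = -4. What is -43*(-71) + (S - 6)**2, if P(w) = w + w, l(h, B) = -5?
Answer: 9008173/2916 ≈ 3089.2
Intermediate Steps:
P(w) = 2*w
S = -1/54 (S = 1/(-4 - 10*5) = 1/(-4 - 50) = 1/(-54) = -1/54 ≈ -0.018519)
-43*(-71) + (S - 6)**2 = -43*(-71) + (-1/54 - 6)**2 = 3053 + (-325/54)**2 = 3053 + 105625/2916 = 9008173/2916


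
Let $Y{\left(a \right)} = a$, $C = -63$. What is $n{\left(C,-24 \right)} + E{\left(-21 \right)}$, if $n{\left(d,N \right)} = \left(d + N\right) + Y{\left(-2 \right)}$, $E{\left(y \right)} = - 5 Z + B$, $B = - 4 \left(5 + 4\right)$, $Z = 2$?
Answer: $-135$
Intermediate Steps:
$B = -36$ ($B = \left(-4\right) 9 = -36$)
$E{\left(y \right)} = -46$ ($E{\left(y \right)} = \left(-5\right) 2 - 36 = -10 - 36 = -46$)
$n{\left(d,N \right)} = -2 + N + d$ ($n{\left(d,N \right)} = \left(d + N\right) - 2 = \left(N + d\right) - 2 = -2 + N + d$)
$n{\left(C,-24 \right)} + E{\left(-21 \right)} = \left(-2 - 24 - 63\right) - 46 = -89 - 46 = -135$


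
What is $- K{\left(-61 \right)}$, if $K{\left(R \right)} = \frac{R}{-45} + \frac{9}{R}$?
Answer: $- \frac{3316}{2745} \approx -1.208$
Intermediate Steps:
$K{\left(R \right)} = \frac{9}{R} - \frac{R}{45}$ ($K{\left(R \right)} = R \left(- \frac{1}{45}\right) + \frac{9}{R} = - \frac{R}{45} + \frac{9}{R} = \frac{9}{R} - \frac{R}{45}$)
$- K{\left(-61 \right)} = - (\frac{9}{-61} - - \frac{61}{45}) = - (9 \left(- \frac{1}{61}\right) + \frac{61}{45}) = - (- \frac{9}{61} + \frac{61}{45}) = \left(-1\right) \frac{3316}{2745} = - \frac{3316}{2745}$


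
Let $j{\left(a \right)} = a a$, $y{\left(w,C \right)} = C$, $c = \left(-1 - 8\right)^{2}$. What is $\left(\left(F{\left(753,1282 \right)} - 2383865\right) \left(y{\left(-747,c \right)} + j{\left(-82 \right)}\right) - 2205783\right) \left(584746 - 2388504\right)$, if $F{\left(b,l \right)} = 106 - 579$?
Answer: $29270709989430734$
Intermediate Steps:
$c = 81$ ($c = \left(-9\right)^{2} = 81$)
$j{\left(a \right)} = a^{2}$
$F{\left(b,l \right)} = -473$ ($F{\left(b,l \right)} = 106 - 579 = -473$)
$\left(\left(F{\left(753,1282 \right)} - 2383865\right) \left(y{\left(-747,c \right)} + j{\left(-82 \right)}\right) - 2205783\right) \left(584746 - 2388504\right) = \left(\left(-473 - 2383865\right) \left(81 + \left(-82\right)^{2}\right) - 2205783\right) \left(584746 - 2388504\right) = \left(- 2384338 \left(81 + 6724\right) - 2205783\right) \left(-1803758\right) = \left(\left(-2384338\right) 6805 - 2205783\right) \left(-1803758\right) = \left(-16225420090 - 2205783\right) \left(-1803758\right) = \left(-16227625873\right) \left(-1803758\right) = 29270709989430734$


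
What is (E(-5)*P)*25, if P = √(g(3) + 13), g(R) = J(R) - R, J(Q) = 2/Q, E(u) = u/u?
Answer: 100*√6/3 ≈ 81.650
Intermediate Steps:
E(u) = 1
g(R) = -R + 2/R (g(R) = 2/R - R = -R + 2/R)
P = 4*√6/3 (P = √((-1*3 + 2/3) + 13) = √((-3 + 2*(⅓)) + 13) = √((-3 + ⅔) + 13) = √(-7/3 + 13) = √(32/3) = 4*√6/3 ≈ 3.2660)
(E(-5)*P)*25 = (1*(4*√6/3))*25 = (4*√6/3)*25 = 100*√6/3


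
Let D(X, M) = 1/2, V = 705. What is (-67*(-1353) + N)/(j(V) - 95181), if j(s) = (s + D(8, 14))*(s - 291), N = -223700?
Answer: -19007/28128 ≈ -0.67573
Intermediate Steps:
D(X, M) = ½
j(s) = (½ + s)*(-291 + s) (j(s) = (s + ½)*(s - 291) = (½ + s)*(-291 + s))
(-67*(-1353) + N)/(j(V) - 95181) = (-67*(-1353) - 223700)/((-291/2 + 705² - 581/2*705) - 95181) = (90651 - 223700)/((-291/2 + 497025 - 409605/2) - 95181) = -133049/(292077 - 95181) = -133049/196896 = -133049*1/196896 = -19007/28128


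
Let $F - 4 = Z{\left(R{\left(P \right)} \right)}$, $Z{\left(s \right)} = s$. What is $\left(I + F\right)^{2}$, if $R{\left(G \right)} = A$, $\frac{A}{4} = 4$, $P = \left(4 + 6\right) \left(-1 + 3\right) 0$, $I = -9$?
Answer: $121$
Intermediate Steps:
$P = 0$ ($P = 10 \cdot 2 \cdot 0 = 10 \cdot 0 = 0$)
$A = 16$ ($A = 4 \cdot 4 = 16$)
$R{\left(G \right)} = 16$
$F = 20$ ($F = 4 + 16 = 20$)
$\left(I + F\right)^{2} = \left(-9 + 20\right)^{2} = 11^{2} = 121$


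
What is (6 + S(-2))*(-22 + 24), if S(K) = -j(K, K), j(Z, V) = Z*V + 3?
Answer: -2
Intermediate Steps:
j(Z, V) = 3 + V*Z (j(Z, V) = V*Z + 3 = 3 + V*Z)
S(K) = -3 - K² (S(K) = -(3 + K*K) = -(3 + K²) = -3 - K²)
(6 + S(-2))*(-22 + 24) = (6 + (-3 - 1*(-2)²))*(-22 + 24) = (6 + (-3 - 1*4))*2 = (6 + (-3 - 4))*2 = (6 - 7)*2 = -1*2 = -2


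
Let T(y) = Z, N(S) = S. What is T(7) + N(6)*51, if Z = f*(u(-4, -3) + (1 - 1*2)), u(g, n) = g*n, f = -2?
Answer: 284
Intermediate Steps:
Z = -22 (Z = -2*(-4*(-3) + (1 - 1*2)) = -2*(12 + (1 - 2)) = -2*(12 - 1) = -2*11 = -22)
T(y) = -22
T(7) + N(6)*51 = -22 + 6*51 = -22 + 306 = 284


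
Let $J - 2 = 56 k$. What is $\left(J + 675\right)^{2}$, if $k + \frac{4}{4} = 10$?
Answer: $1394761$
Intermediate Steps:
$k = 9$ ($k = -1 + 10 = 9$)
$J = 506$ ($J = 2 + 56 \cdot 9 = 2 + 504 = 506$)
$\left(J + 675\right)^{2} = \left(506 + 675\right)^{2} = 1181^{2} = 1394761$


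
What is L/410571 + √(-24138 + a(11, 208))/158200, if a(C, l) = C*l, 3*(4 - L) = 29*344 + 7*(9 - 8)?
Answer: -9971/1231713 + I*√874/31640 ≈ -0.0080952 + 0.00093437*I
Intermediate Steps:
L = -9971/3 (L = 4 - (29*344 + 7*(9 - 8))/3 = 4 - (9976 + 7*1)/3 = 4 - (9976 + 7)/3 = 4 - ⅓*9983 = 4 - 9983/3 = -9971/3 ≈ -3323.7)
L/410571 + √(-24138 + a(11, 208))/158200 = -9971/3/410571 + √(-24138 + 11*208)/158200 = -9971/3*1/410571 + √(-24138 + 2288)*(1/158200) = -9971/1231713 + √(-21850)*(1/158200) = -9971/1231713 + (5*I*√874)*(1/158200) = -9971/1231713 + I*√874/31640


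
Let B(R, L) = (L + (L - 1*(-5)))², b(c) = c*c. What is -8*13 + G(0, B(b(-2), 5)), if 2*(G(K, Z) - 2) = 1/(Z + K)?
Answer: -45899/450 ≈ -102.00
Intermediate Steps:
b(c) = c²
B(R, L) = (5 + 2*L)² (B(R, L) = (L + (L + 5))² = (L + (5 + L))² = (5 + 2*L)²)
G(K, Z) = 2 + 1/(2*(K + Z)) (G(K, Z) = 2 + 1/(2*(Z + K)) = 2 + 1/(2*(K + Z)))
-8*13 + G(0, B(b(-2), 5)) = -8*13 + (½ + 2*0 + 2*(5 + 2*5)²)/(0 + (5 + 2*5)²) = -104 + (½ + 0 + 2*(5 + 10)²)/(0 + (5 + 10)²) = -104 + (½ + 0 + 2*15²)/(0 + 15²) = -104 + (½ + 0 + 2*225)/(0 + 225) = -104 + (½ + 0 + 450)/225 = -104 + (1/225)*(901/2) = -104 + 901/450 = -45899/450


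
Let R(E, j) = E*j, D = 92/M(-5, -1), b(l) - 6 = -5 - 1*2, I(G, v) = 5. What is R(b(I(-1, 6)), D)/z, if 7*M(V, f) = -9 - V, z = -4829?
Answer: -161/4829 ≈ -0.033340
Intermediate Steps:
b(l) = -1 (b(l) = 6 + (-5 - 1*2) = 6 + (-5 - 2) = 6 - 7 = -1)
M(V, f) = -9/7 - V/7 (M(V, f) = (-9 - V)/7 = -9/7 - V/7)
D = -161 (D = 92/(-9/7 - 1/7*(-5)) = 92/(-9/7 + 5/7) = 92/(-4/7) = 92*(-7/4) = -161)
R(b(I(-1, 6)), D)/z = -1*(-161)/(-4829) = 161*(-1/4829) = -161/4829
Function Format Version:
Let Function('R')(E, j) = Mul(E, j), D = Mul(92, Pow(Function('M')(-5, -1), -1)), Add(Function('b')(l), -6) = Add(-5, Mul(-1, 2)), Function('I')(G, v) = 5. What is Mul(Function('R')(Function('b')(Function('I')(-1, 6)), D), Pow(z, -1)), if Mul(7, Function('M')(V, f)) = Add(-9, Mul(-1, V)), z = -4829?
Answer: Rational(-161, 4829) ≈ -0.033340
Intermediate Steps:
Function('b')(l) = -1 (Function('b')(l) = Add(6, Add(-5, Mul(-1, 2))) = Add(6, Add(-5, -2)) = Add(6, -7) = -1)
Function('M')(V, f) = Add(Rational(-9, 7), Mul(Rational(-1, 7), V)) (Function('M')(V, f) = Mul(Rational(1, 7), Add(-9, Mul(-1, V))) = Add(Rational(-9, 7), Mul(Rational(-1, 7), V)))
D = -161 (D = Mul(92, Pow(Add(Rational(-9, 7), Mul(Rational(-1, 7), -5)), -1)) = Mul(92, Pow(Add(Rational(-9, 7), Rational(5, 7)), -1)) = Mul(92, Pow(Rational(-4, 7), -1)) = Mul(92, Rational(-7, 4)) = -161)
Mul(Function('R')(Function('b')(Function('I')(-1, 6)), D), Pow(z, -1)) = Mul(Mul(-1, -161), Pow(-4829, -1)) = Mul(161, Rational(-1, 4829)) = Rational(-161, 4829)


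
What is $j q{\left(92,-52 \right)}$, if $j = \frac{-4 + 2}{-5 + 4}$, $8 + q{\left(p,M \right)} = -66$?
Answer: $-148$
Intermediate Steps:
$q{\left(p,M \right)} = -74$ ($q{\left(p,M \right)} = -8 - 66 = -74$)
$j = 2$ ($j = - \frac{2}{-1} = \left(-2\right) \left(-1\right) = 2$)
$j q{\left(92,-52 \right)} = 2 \left(-74\right) = -148$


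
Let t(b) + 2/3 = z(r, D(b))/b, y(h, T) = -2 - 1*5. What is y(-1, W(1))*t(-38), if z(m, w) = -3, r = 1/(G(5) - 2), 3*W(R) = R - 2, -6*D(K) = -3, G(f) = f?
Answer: 469/114 ≈ 4.1140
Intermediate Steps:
D(K) = ½ (D(K) = -⅙*(-3) = ½)
W(R) = -⅔ + R/3 (W(R) = (R - 2)/3 = (-2 + R)/3 = -⅔ + R/3)
r = ⅓ (r = 1/(5 - 2) = 1/3 = ⅓ ≈ 0.33333)
y(h, T) = -7 (y(h, T) = -2 - 5 = -7)
t(b) = -⅔ - 3/b
y(-1, W(1))*t(-38) = -7*(-⅔ - 3/(-38)) = -7*(-⅔ - 3*(-1/38)) = -7*(-⅔ + 3/38) = -7*(-67/114) = 469/114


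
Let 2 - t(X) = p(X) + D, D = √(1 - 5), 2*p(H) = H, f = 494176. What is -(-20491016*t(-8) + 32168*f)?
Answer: -15773707472 - 40982032*I ≈ -1.5774e+10 - 4.0982e+7*I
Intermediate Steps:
p(H) = H/2
D = 2*I (D = √(-4) = 2*I ≈ 2.0*I)
t(X) = 2 - 2*I - X/2 (t(X) = 2 - (X/2 + 2*I) = 2 + (-2*I - X/2) = 2 - 2*I - X/2)
-(-20491016*t(-8) + 32168*f) = -(15773707472 + 40982032*I) = -32168*(490354 + 1274*I) = -15773707472 - 40982032*I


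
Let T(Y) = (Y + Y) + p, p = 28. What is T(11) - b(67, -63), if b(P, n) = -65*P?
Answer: 4405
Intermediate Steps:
T(Y) = 28 + 2*Y (T(Y) = (Y + Y) + 28 = 2*Y + 28 = 28 + 2*Y)
T(11) - b(67, -63) = (28 + 2*11) - (-65)*67 = (28 + 22) - 1*(-4355) = 50 + 4355 = 4405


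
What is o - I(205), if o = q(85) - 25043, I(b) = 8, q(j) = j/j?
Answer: -25050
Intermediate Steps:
q(j) = 1
o = -25042 (o = 1 - 25043 = -25042)
o - I(205) = -25042 - 1*8 = -25042 - 8 = -25050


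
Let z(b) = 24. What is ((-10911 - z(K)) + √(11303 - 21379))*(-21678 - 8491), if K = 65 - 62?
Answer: 329898015 - 60338*I*√2519 ≈ 3.299e+8 - 3.0283e+6*I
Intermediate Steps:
K = 3
((-10911 - z(K)) + √(11303 - 21379))*(-21678 - 8491) = ((-10911 - 1*24) + √(11303 - 21379))*(-21678 - 8491) = ((-10911 - 24) + √(-10076))*(-30169) = (-10935 + 2*I*√2519)*(-30169) = 329898015 - 60338*I*√2519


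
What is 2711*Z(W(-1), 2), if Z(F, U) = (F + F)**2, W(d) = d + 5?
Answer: 173504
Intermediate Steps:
W(d) = 5 + d
Z(F, U) = 4*F**2 (Z(F, U) = (2*F)**2 = 4*F**2)
2711*Z(W(-1), 2) = 2711*(4*(5 - 1)**2) = 2711*(4*4**2) = 2711*(4*16) = 2711*64 = 173504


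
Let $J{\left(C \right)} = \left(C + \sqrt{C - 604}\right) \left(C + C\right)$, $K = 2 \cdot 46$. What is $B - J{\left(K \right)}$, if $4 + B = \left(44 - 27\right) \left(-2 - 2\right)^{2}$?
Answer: $-16660 - 2944 i \sqrt{2} \approx -16660.0 - 4163.4 i$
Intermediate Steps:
$K = 92$
$J{\left(C \right)} = 2 C \left(C + \sqrt{-604 + C}\right)$ ($J{\left(C \right)} = \left(C + \sqrt{-604 + C}\right) 2 C = 2 C \left(C + \sqrt{-604 + C}\right)$)
$B = 268$ ($B = -4 + \left(44 - 27\right) \left(-2 - 2\right)^{2} = -4 + 17 \left(-4\right)^{2} = -4 + 17 \cdot 16 = -4 + 272 = 268$)
$B - J{\left(K \right)} = 268 - 2 \cdot 92 \left(92 + \sqrt{-604 + 92}\right) = 268 - 2 \cdot 92 \left(92 + \sqrt{-512}\right) = 268 - 2 \cdot 92 \left(92 + 16 i \sqrt{2}\right) = 268 - \left(16928 + 2944 i \sqrt{2}\right) = -16660 - 2944 i \sqrt{2}$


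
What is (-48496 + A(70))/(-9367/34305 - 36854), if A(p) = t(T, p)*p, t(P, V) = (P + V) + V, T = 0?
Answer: 1327466280/1264285837 ≈ 1.0500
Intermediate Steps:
t(P, V) = P + 2*V
A(p) = 2*p² (A(p) = (0 + 2*p)*p = (2*p)*p = 2*p²)
(-48496 + A(70))/(-9367/34305 - 36854) = (-48496 + 2*70²)/(-9367/34305 - 36854) = (-48496 + 2*4900)/(-9367*1/34305 - 36854) = (-48496 + 9800)/(-9367/34305 - 36854) = -38696/(-1264285837/34305) = -38696*(-34305/1264285837) = 1327466280/1264285837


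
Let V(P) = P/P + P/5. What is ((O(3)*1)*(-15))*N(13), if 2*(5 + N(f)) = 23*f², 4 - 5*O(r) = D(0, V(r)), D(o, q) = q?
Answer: -69786/5 ≈ -13957.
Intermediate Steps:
V(P) = 1 + P/5 (V(P) = 1 + P*(⅕) = 1 + P/5)
O(r) = ⅗ - r/25 (O(r) = ⅘ - (1 + r/5)/5 = ⅘ + (-⅕ - r/25) = ⅗ - r/25)
N(f) = -5 + 23*f²/2 (N(f) = -5 + (23*f²)/2 = -5 + 23*f²/2)
((O(3)*1)*(-15))*N(13) = (((⅗ - 1/25*3)*1)*(-15))*(-5 + (23/2)*13²) = (((⅗ - 3/25)*1)*(-15))*(-5 + (23/2)*169) = (((12/25)*1)*(-15))*(-5 + 3887/2) = ((12/25)*(-15))*(3877/2) = -36/5*3877/2 = -69786/5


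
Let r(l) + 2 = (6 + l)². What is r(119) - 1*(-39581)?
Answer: 55204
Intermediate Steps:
r(l) = -2 + (6 + l)²
r(119) - 1*(-39581) = (-2 + (6 + 119)²) - 1*(-39581) = (-2 + 125²) + 39581 = (-2 + 15625) + 39581 = 15623 + 39581 = 55204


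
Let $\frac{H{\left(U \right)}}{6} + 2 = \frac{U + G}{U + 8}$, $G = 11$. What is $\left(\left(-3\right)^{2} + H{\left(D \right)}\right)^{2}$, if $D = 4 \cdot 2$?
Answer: $\frac{1089}{64} \approx 17.016$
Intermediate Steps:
$D = 8$
$H{\left(U \right)} = -12 + \frac{6 \left(11 + U\right)}{8 + U}$ ($H{\left(U \right)} = -12 + 6 \frac{U + 11}{U + 8} = -12 + 6 \frac{11 + U}{8 + U} = -12 + \frac{6 \left(11 + U\right)}{8 + U}$)
$\left(\left(-3\right)^{2} + H{\left(D \right)}\right)^{2} = \left(\left(-3\right)^{2} + \frac{6 \left(-5 - 8\right)}{8 + 8}\right)^{2} = \left(9 + \frac{6 \left(-5 - 8\right)}{16}\right)^{2} = \left(9 + 6 \cdot \frac{1}{16} \left(-13\right)\right)^{2} = \left(9 - \frac{39}{8}\right)^{2} = \left(\frac{33}{8}\right)^{2} = \frac{1089}{64}$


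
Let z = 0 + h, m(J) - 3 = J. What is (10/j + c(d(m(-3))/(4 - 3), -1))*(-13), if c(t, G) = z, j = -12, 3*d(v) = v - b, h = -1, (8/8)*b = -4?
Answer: 143/6 ≈ 23.833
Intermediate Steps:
b = -4
m(J) = 3 + J
d(v) = 4/3 + v/3 (d(v) = (v - 1*(-4))/3 = (v + 4)/3 = (4 + v)/3 = 4/3 + v/3)
z = -1 (z = 0 - 1 = -1)
c(t, G) = -1
(10/j + c(d(m(-3))/(4 - 3), -1))*(-13) = (10/(-12) - 1)*(-13) = (10*(-1/12) - 1)*(-13) = (-5/6 - 1)*(-13) = -11/6*(-13) = 143/6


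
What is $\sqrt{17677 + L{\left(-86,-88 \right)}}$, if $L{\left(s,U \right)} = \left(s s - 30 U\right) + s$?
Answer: $\sqrt{27627} \approx 166.21$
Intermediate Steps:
$L{\left(s,U \right)} = s + s^{2} - 30 U$ ($L{\left(s,U \right)} = \left(s^{2} - 30 U\right) + s = s + s^{2} - 30 U$)
$\sqrt{17677 + L{\left(-86,-88 \right)}} = \sqrt{17677 - \left(-2554 - 7396\right)} = \sqrt{17677 + \left(-86 + 7396 + 2640\right)} = \sqrt{17677 + 9950} = \sqrt{27627}$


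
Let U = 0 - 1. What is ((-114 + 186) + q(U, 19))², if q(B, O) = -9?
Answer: 3969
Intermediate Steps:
U = -1
((-114 + 186) + q(U, 19))² = ((-114 + 186) - 9)² = (72 - 9)² = 63² = 3969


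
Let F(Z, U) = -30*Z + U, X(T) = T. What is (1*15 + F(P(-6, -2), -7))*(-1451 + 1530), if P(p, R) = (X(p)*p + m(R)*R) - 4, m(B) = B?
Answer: -84688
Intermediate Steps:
P(p, R) = -4 + R² + p² (P(p, R) = (p*p + R*R) - 4 = (p² + R²) - 4 = (R² + p²) - 4 = -4 + R² + p²)
F(Z, U) = U - 30*Z
(1*15 + F(P(-6, -2), -7))*(-1451 + 1530) = (1*15 + (-7 - 30*(-4 + (-2)² + (-6)²)))*(-1451 + 1530) = (15 + (-7 - 30*(-4 + 4 + 36)))*79 = (15 + (-7 - 30*36))*79 = (15 + (-7 - 1080))*79 = (15 - 1087)*79 = -1072*79 = -84688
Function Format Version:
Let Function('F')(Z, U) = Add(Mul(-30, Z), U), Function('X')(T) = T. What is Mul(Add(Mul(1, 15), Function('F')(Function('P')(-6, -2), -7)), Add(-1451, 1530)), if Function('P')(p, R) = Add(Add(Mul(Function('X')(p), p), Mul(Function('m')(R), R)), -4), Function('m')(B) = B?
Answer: -84688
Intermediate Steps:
Function('P')(p, R) = Add(-4, Pow(R, 2), Pow(p, 2)) (Function('P')(p, R) = Add(Add(Mul(p, p), Mul(R, R)), -4) = Add(Add(Pow(p, 2), Pow(R, 2)), -4) = Add(Add(Pow(R, 2), Pow(p, 2)), -4) = Add(-4, Pow(R, 2), Pow(p, 2)))
Function('F')(Z, U) = Add(U, Mul(-30, Z))
Mul(Add(Mul(1, 15), Function('F')(Function('P')(-6, -2), -7)), Add(-1451, 1530)) = Mul(Add(Mul(1, 15), Add(-7, Mul(-30, Add(-4, Pow(-2, 2), Pow(-6, 2))))), Add(-1451, 1530)) = Mul(Add(15, Add(-7, Mul(-30, Add(-4, 4, 36)))), 79) = Mul(Add(15, Add(-7, Mul(-30, 36))), 79) = Mul(Add(15, Add(-7, -1080)), 79) = Mul(Add(15, -1087), 79) = Mul(-1072, 79) = -84688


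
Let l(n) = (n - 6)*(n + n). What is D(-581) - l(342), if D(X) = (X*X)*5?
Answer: 1457981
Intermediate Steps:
l(n) = 2*n*(-6 + n) (l(n) = (-6 + n)*(2*n) = 2*n*(-6 + n))
D(X) = 5*X**2 (D(X) = X**2*5 = 5*X**2)
D(-581) - l(342) = 5*(-581)**2 - 2*342*(-6 + 342) = 5*337561 - 2*342*336 = 1687805 - 1*229824 = 1687805 - 229824 = 1457981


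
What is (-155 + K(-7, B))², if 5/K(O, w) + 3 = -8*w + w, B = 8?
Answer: 83722500/3481 ≈ 24051.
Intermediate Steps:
K(O, w) = 5/(-3 - 7*w) (K(O, w) = 5/(-3 + (-8*w + w)) = 5/(-3 - 7*w))
(-155 + K(-7, B))² = (-155 - 5/(3 + 7*8))² = (-155 - 5/(3 + 56))² = (-155 - 5/59)² = (-9150/59)² = 83722500/3481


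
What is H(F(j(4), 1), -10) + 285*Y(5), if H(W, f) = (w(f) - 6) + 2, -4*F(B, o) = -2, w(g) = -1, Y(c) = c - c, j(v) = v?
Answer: -5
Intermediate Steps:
Y(c) = 0
F(B, o) = 1/2 (F(B, o) = -1/4*(-2) = 1/2)
H(W, f) = -5 (H(W, f) = (-1 - 6) + 2 = -7 + 2 = -5)
H(F(j(4), 1), -10) + 285*Y(5) = -5 + 285*0 = -5 + 0 = -5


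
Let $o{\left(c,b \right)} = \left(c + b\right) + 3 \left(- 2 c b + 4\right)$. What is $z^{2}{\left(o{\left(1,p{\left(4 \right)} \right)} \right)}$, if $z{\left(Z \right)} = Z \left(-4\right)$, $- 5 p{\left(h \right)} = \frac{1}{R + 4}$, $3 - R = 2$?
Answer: $\frac{69696}{25} \approx 2787.8$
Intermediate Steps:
$R = 1$ ($R = 3 - 2 = 1$)
$p{\left(h \right)} = - \frac{1}{25}$ ($p{\left(h \right)} = - \frac{1}{5 \left(1 + 4\right)} = - \frac{1}{5 \cdot 5} = \left(- \frac{1}{5}\right) \frac{1}{5} = - \frac{1}{25}$)
$o{\left(c,b \right)} = 12 + b + c - 6 b c$ ($o{\left(c,b \right)} = \left(b + c\right) + 3 \left(- 2 b c + 4\right) = \left(b + c\right) + 3 \left(4 - 2 b c\right) = \left(b + c\right) - \left(-12 + 6 b c\right) = 12 + b + c - 6 b c$)
$z{\left(Z \right)} = - 4 Z$
$z^{2}{\left(o{\left(1,p{\left(4 \right)} \right)} \right)} = \left(- 4 \left(12 - \frac{1}{25} + 1 - \left(- \frac{6}{25}\right) 1\right)\right)^{2} = \left(- 4 \left(12 - \frac{1}{25} + 1 + \frac{6}{25}\right)\right)^{2} = \left(\left(-4\right) \frac{66}{5}\right)^{2} = \left(- \frac{264}{5}\right)^{2} = \frac{69696}{25}$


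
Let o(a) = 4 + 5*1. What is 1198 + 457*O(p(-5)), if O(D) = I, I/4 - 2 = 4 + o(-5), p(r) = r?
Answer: 28618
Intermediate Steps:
o(a) = 9 (o(a) = 4 + 5 = 9)
I = 60 (I = 8 + 4*(4 + 9) = 8 + 4*13 = 8 + 52 = 60)
O(D) = 60
1198 + 457*O(p(-5)) = 1198 + 457*60 = 1198 + 27420 = 28618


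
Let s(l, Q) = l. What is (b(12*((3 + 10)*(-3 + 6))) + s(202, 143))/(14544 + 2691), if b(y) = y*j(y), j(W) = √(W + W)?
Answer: 202/17235 + 312*√26/1915 ≈ 0.84247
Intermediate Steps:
j(W) = √2*√W (j(W) = √(2*W) = √2*√W)
b(y) = √2*y^(3/2) (b(y) = y*(√2*√y) = √2*y^(3/2))
(b(12*((3 + 10)*(-3 + 6))) + s(202, 143))/(14544 + 2691) = (√2*(12*((3 + 10)*(-3 + 6)))^(3/2) + 202)/(14544 + 2691) = (√2*(12*(13*3))^(3/2) + 202)/17235 = (√2*(12*39)^(3/2) + 202)*(1/17235) = (√2*468^(3/2) + 202)*(1/17235) = (√2*(2808*√13) + 202)*(1/17235) = (2808*√26 + 202)*(1/17235) = (202 + 2808*√26)*(1/17235) = 202/17235 + 312*√26/1915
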